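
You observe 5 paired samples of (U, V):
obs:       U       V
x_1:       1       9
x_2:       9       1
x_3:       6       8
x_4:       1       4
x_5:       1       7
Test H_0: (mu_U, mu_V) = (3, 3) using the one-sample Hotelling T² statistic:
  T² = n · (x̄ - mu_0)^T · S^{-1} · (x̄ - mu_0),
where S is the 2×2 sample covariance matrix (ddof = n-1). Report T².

Step 1 — sample mean vector:
  mean(U) = (1 + 9 + 6 + 1 + 1) / 5 = 18/5 = 3.6
  mean(V) = (9 + 1 + 8 + 4 + 7) / 5 = 29/5 = 5.8
  x̄ = (3.6, 5.8),  deviation x̄ - mu_0 = (3.6, 5.8) - (3, 3) = (0.6, 2.8).

Step 2 — sample covariance matrix, S[i,j] = (1/(n-1)) · Σ_k (x_{k,i} - mean_i) · (x_{k,j} - mean_j), divisor n-1 = 4:
  S[U,U] = ((-2.6)·(-2.6) + (5.4)·(5.4) + (2.4)·(2.4) + (-2.6)·(-2.6) + (-2.6)·(-2.6)) / 4 = 55.2/4 = 13.8
  S[U,V] = ((-2.6)·(3.2) + (5.4)·(-4.8) + (2.4)·(2.2) + (-2.6)·(-1.8) + (-2.6)·(1.2)) / 4 = -27.4/4 = -6.85
  S[V,V] = ((3.2)·(3.2) + (-4.8)·(-4.8) + (2.2)·(2.2) + (-1.8)·(-1.8) + (1.2)·(1.2)) / 4 = 42.8/4 = 10.7
  S = [[13.8, -6.85],
 [-6.85, 10.7]].

Step 3 — invert S. det(S) = 13.8·10.7 - (-6.85)² = 100.7375.
  S^{-1} = (1/det) · [[d, -b], [-b, a]] = [[0.1062, 0.068],
 [0.068, 0.137]].

Step 4 — quadratic form (x̄ - mu_0)^T · S^{-1} · (x̄ - mu_0):
  S^{-1} · (x̄ - mu_0) = (0.2541, 0.4244),
  (x̄ - mu_0)^T · [...] = (0.6)·(0.2541) + (2.8)·(0.4244) = 1.3407.

Step 5 — scale by n: T² = 5 · 1.3407 = 6.7036.

T² ≈ 6.7036


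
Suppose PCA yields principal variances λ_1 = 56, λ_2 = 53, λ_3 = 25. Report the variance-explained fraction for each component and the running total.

Step 1 — total variance = trace(Sigma) = Σ λ_i = 56 + 53 + 25 = 134.

Step 2 — fraction explained by component i = λ_i / Σ λ:
  PC1: 56/134 = 0.4179
  PC2: 53/134 = 0.3955
  PC3: 25/134 = 0.1866

Step 3 — cumulative fraction after k components = (λ_1 + ... + λ_k) / Σ λ:
  k = 1: 56/134 = 0.4179
  k = 2: (56 + 53)/134 = 109/134 = 0.8134
  k = 3: (56 + 53 + 25)/134 = 134/134 = 1

Summary (fraction, with percent):

explained: PC1 0.4179 (41.79%), PC2 0.3955 (39.55%), PC3 0.1866 (18.66%);  cumulative: 0.4179, 0.8134, 1


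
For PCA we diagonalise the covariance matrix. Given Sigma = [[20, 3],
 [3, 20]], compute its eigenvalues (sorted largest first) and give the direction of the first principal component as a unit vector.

Step 1 — characteristic polynomial of 2×2 Sigma:
  det(Sigma - λI) = λ² - trace · λ + det = 0.
  trace = 20 + 20 = 40, det = 20·20 - (3)² = 391.
Step 2 — discriminant:
  Δ = trace² - 4·det = 1600 - 1564 = 36.
Step 3 — eigenvalues:
  λ = (trace ± √Δ)/2 = (40 ± 6)/2,
  λ_1 = 23,  λ_2 = 17.

Step 4 — unit eigenvector for λ_1: solve (Sigma - λ_1 I)v = 0. First row:
  (20 - 23)·v_x + (3)·v_y = 0, i.e. (-3)·v_x + (3)·v_y = 0,
  so v ∝ (b, λ_1 - a) = (3, 3) = u.
  ||u|| = √((3)² + (3)²) = √(18) ≈ 4.2426,
  v_1 = u/||u|| ≈ (0.7071, 0.7071) (||v_1|| = 1).

λ_1 = 23,  λ_2 = 17;  v_1 ≈ (0.7071, 0.7071)


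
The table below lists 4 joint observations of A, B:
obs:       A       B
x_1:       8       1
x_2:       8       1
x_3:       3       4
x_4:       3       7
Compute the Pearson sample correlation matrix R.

Step 1 — column means:
  mean(A) = (8 + 8 + 3 + 3) / 4 = 22/4 = 5.5
  mean(B) = (1 + 1 + 4 + 7) / 4 = 13/4 = 3.25

Step 2 — sample variances and covariances s[i,j] = (1/(n-1)) · Σ_k (x_{k,i} - mean_i) · (x_{k,j} - mean_j), with n-1 = 3:
  s[A,A] = ((2.5)·(2.5) + (2.5)·(2.5) + (-2.5)·(-2.5) + (-2.5)·(-2.5)) / 3 = 25/3 = 8.3333
  s[A,B] = ((2.5)·(-2.25) + (2.5)·(-2.25) + (-2.5)·(0.75) + (-2.5)·(3.75)) / 3 = -22.5/3 = -7.5
  s[B,B] = ((-2.25)·(-2.25) + (-2.25)·(-2.25) + (0.75)·(0.75) + (3.75)·(3.75)) / 3 = 24.75/3 = 8.25
  Sample standard deviations s_i = √(s[i,i]):
  s(A) = √(8.3333) = 2.8868
  s(B) = √(8.25) = 2.8723

Step 3 — r_{ij} = s_{ij} / (s_i · s_j):
  r[A,A] = 1 (diagonal).
  r[A,B] = -7.5 / (2.8868 · 2.8723) = -7.5 / 8.2916 = -0.9045
  r[B,B] = 1 (diagonal).

R is symmetric with unit diagonal. Assembling:

R = [[1, -0.9045],
 [-0.9045, 1]]


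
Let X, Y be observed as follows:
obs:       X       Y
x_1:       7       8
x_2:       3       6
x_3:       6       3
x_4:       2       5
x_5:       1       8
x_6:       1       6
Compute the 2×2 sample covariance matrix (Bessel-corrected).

Step 1 — column means:
  mean(X) = (7 + 3 + 6 + 2 + 1 + 1) / 6 = 20/6 = 3.3333
  mean(Y) = (8 + 6 + 3 + 5 + 8 + 6) / 6 = 36/6 = 6

Step 2 — sample covariance S[i,j] = (1/(n-1)) · Σ_k (x_{k,i} - mean_i) · (x_{k,j} - mean_j), with n-1 = 5.
  S[X,X] = ((3.6667)·(3.6667) + (-0.3333)·(-0.3333) + (2.6667)·(2.6667) + (-1.3333)·(-1.3333) + (-2.3333)·(-2.3333) + (-2.3333)·(-2.3333)) / 5 = 33.3333/5 = 6.6667
  S[X,Y] = ((3.6667)·(2) + (-0.3333)·(0) + (2.6667)·(-3) + (-1.3333)·(-1) + (-2.3333)·(2) + (-2.3333)·(0)) / 5 = -4/5 = -0.8
  S[Y,Y] = ((2)·(2) + (0)·(0) + (-3)·(-3) + (-1)·(-1) + (2)·(2) + (0)·(0)) / 5 = 18/5 = 3.6

S is symmetric (S[j,i] = S[i,j]). Assembling:

S = [[6.6667, -0.8],
 [-0.8, 3.6]]


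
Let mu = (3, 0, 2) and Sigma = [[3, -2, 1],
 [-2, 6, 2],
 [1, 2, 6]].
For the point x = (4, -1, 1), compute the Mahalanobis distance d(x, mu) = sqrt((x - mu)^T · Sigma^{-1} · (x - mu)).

Step 1 — centre the observation: (x - mu) = (1, -1, -1).

Step 2 — invert Sigma (cofactor / det for 3×3, or solve directly):
  Sigma^{-1} = [[0.5517, 0.2414, -0.1724],
 [0.2414, 0.2931, -0.1379],
 [-0.1724, -0.1379, 0.2414]].

Step 3 — form the quadratic (x - mu)^T · Sigma^{-1} · (x - mu):
  Sigma^{-1} · (x - mu) = (0.4828, 0.0862, -0.2759).
  (x - mu)^T · [Sigma^{-1} · (x - mu)] = (1)·(0.4828) + (-1)·(0.0862) + (-1)·(-0.2759) = 0.6724.

Step 4 — take square root: d = √(0.6724) ≈ 0.82.

d(x, mu) = √(0.6724) ≈ 0.82


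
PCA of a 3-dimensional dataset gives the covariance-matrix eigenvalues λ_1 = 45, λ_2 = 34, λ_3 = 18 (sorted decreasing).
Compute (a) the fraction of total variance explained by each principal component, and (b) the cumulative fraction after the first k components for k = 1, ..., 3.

Step 1 — total variance = trace(Sigma) = Σ λ_i = 45 + 34 + 18 = 97.

Step 2 — fraction explained by component i = λ_i / Σ λ:
  PC1: 45/97 = 0.4639
  PC2: 34/97 = 0.3505
  PC3: 18/97 = 0.1856

Step 3 — cumulative fraction after k components = (λ_1 + ... + λ_k) / Σ λ:
  k = 1: 45/97 = 0.4639
  k = 2: (45 + 34)/97 = 79/97 = 0.8144
  k = 3: (45 + 34 + 18)/97 = 97/97 = 1

Summary (fraction, with percent):

explained: PC1 0.4639 (46.39%), PC2 0.3505 (35.05%), PC3 0.1856 (18.56%);  cumulative: 0.4639, 0.8144, 1


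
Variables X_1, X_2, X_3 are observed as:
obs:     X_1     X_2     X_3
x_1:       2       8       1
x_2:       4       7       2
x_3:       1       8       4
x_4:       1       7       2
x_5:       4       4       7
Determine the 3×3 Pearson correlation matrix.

Step 1 — column means:
  mean(X_1) = (2 + 4 + 1 + 1 + 4) / 5 = 12/5 = 2.4
  mean(X_2) = (8 + 7 + 8 + 7 + 4) / 5 = 34/5 = 6.8
  mean(X_3) = (1 + 2 + 4 + 2 + 7) / 5 = 16/5 = 3.2

Step 2 — sample variances and covariances s[i,j] = (1/(n-1)) · Σ_k (x_{k,i} - mean_i) · (x_{k,j} - mean_j), with n-1 = 4:
  s[X_1,X_1] = ((-0.4)·(-0.4) + (1.6)·(1.6) + (-1.4)·(-1.4) + (-1.4)·(-1.4) + (1.6)·(1.6)) / 4 = 9.2/4 = 2.3
  s[X_1,X_2] = ((-0.4)·(1.2) + (1.6)·(0.2) + (-1.4)·(1.2) + (-1.4)·(0.2) + (1.6)·(-2.8)) / 4 = -6.6/4 = -1.65
  s[X_1,X_3] = ((-0.4)·(-2.2) + (1.6)·(-1.2) + (-1.4)·(0.8) + (-1.4)·(-1.2) + (1.6)·(3.8)) / 4 = 5.6/4 = 1.4
  s[X_2,X_2] = ((1.2)·(1.2) + (0.2)·(0.2) + (1.2)·(1.2) + (0.2)·(0.2) + (-2.8)·(-2.8)) / 4 = 10.8/4 = 2.7
  s[X_2,X_3] = ((1.2)·(-2.2) + (0.2)·(-1.2) + (1.2)·(0.8) + (0.2)·(-1.2) + (-2.8)·(3.8)) / 4 = -12.8/4 = -3.2
  s[X_3,X_3] = ((-2.2)·(-2.2) + (-1.2)·(-1.2) + (0.8)·(0.8) + (-1.2)·(-1.2) + (3.8)·(3.8)) / 4 = 22.8/4 = 5.7
  Sample standard deviations s_i = √(s[i,i]):
  s(X_1) = √(2.3) = 1.5166
  s(X_2) = √(2.7) = 1.6432
  s(X_3) = √(5.7) = 2.3875

Step 3 — r_{ij} = s_{ij} / (s_i · s_j):
  r[X_1,X_1] = 1 (diagonal).
  r[X_1,X_2] = -1.65 / (1.5166 · 1.6432) = -1.65 / 2.492 = -0.6621
  r[X_1,X_3] = 1.4 / (1.5166 · 2.3875) = 1.4 / 3.6208 = 0.3867
  r[X_2,X_2] = 1 (diagonal).
  r[X_2,X_3] = -3.2 / (1.6432 · 2.3875) = -3.2 / 3.923 = -0.8157
  r[X_3,X_3] = 1 (diagonal).

R is symmetric with unit diagonal. Assembling:

R = [[1, -0.6621, 0.3867],
 [-0.6621, 1, -0.8157],
 [0.3867, -0.8157, 1]]


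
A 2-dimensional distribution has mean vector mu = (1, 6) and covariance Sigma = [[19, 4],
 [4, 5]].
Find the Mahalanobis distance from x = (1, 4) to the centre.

Step 1 — centre the observation: (x - mu) = (0, -2).

Step 2 — invert Sigma. det(Sigma) = 19·5 - (4)² = 79.
  Sigma^{-1} = (1/det) · [[d, -b], [-b, a]] = [[0.0633, -0.0506],
 [-0.0506, 0.2405]].

Step 3 — form the quadratic (x - mu)^T · Sigma^{-1} · (x - mu):
  Sigma^{-1} · (x - mu) = (0.1013, -0.481).
  (x - mu)^T · [Sigma^{-1} · (x - mu)] = (0)·(0.1013) + (-2)·(-0.481) = 0.962.

Step 4 — take square root: d = √(0.962) ≈ 0.9808.

d(x, mu) = √(0.962) ≈ 0.9808


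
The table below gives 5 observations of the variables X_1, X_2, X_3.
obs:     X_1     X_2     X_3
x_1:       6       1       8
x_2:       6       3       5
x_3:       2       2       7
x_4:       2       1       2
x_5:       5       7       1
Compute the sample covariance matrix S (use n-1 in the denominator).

Step 1 — column means:
  mean(X_1) = (6 + 6 + 2 + 2 + 5) / 5 = 21/5 = 4.2
  mean(X_2) = (1 + 3 + 2 + 1 + 7) / 5 = 14/5 = 2.8
  mean(X_3) = (8 + 5 + 7 + 2 + 1) / 5 = 23/5 = 4.6

Step 2 — sample covariance S[i,j] = (1/(n-1)) · Σ_k (x_{k,i} - mean_i) · (x_{k,j} - mean_j), with n-1 = 4.
  S[X_1,X_1] = ((1.8)·(1.8) + (1.8)·(1.8) + (-2.2)·(-2.2) + (-2.2)·(-2.2) + (0.8)·(0.8)) / 4 = 16.8/4 = 4.2
  S[X_1,X_2] = ((1.8)·(-1.8) + (1.8)·(0.2) + (-2.2)·(-0.8) + (-2.2)·(-1.8) + (0.8)·(4.2)) / 4 = 6.2/4 = 1.55
  S[X_1,X_3] = ((1.8)·(3.4) + (1.8)·(0.4) + (-2.2)·(2.4) + (-2.2)·(-2.6) + (0.8)·(-3.6)) / 4 = 4.4/4 = 1.1
  S[X_2,X_2] = ((-1.8)·(-1.8) + (0.2)·(0.2) + (-0.8)·(-0.8) + (-1.8)·(-1.8) + (4.2)·(4.2)) / 4 = 24.8/4 = 6.2
  S[X_2,X_3] = ((-1.8)·(3.4) + (0.2)·(0.4) + (-0.8)·(2.4) + (-1.8)·(-2.6) + (4.2)·(-3.6)) / 4 = -18.4/4 = -4.6
  S[X_3,X_3] = ((3.4)·(3.4) + (0.4)·(0.4) + (2.4)·(2.4) + (-2.6)·(-2.6) + (-3.6)·(-3.6)) / 4 = 37.2/4 = 9.3

S is symmetric (S[j,i] = S[i,j]). Assembling:

S = [[4.2, 1.55, 1.1],
 [1.55, 6.2, -4.6],
 [1.1, -4.6, 9.3]]


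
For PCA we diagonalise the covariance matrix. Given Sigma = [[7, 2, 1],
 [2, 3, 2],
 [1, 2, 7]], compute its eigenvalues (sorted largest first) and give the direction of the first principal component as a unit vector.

Step 1 — characteristic polynomial p(λ) = det(λI - Sigma) = λ³ - tr·λ² + c_1·λ - det, where tr = trace, c_1 = sum of the principal 2×2 minors, det = det(Sigma):
  tr = 7 + 3 + 7 = 17,
  c_1 = (7·3 - (2)²) + (7·7 - (1)²) + (3·7 - (2)²) = 17 + 48 + 17 = 82,
  det = 7·(3·7 - (2)²) - (2)·((2)·7 - (2)·(1)) + (1)·((2)·(2) - 3·(1)) = 7·(17) - (2)·(12) + (1)·(1) = 96.
  So p(λ) = λ³ - 17λ² + 82λ - 96.
Step 2 — look for an integer root (rational root theorem: any rational root is an integer divisor of 96). Testing λ = 6:
  p(6) = 216 - 612 + 492 - 96 = 0  ✓
  Dividing out (λ - 6): p(λ) = (λ - 6)(λ² - 11λ + 16).
Step 3 — remaining eigenvalues from the quadratic λ² - 11λ + 16 = 0:
  Δ = 11² - 4·16 = 121 - 64 = 57,  λ = (11 ± √57)/2 = (11 ± 7.5498)/2 ≈ 9.2749 or 1.7251.
  Sorted: λ_1 = 9.2749,  λ_2 = 6,  λ_3 = 1.7251  (check: sum = 17 = tr ✓).

Step 4 — unit eigenvector for λ_1 ≈ 9.2749: v spans the null space of (Sigma - λ_1 I), whose rows are
  r_1 = (-2.2749, 2, 1),  r_2 = (2, -6.2749, 2),  r_3 = (1, 2, -2.2749).
  v is orthogonal to every row, so take v ∝ r_1 × r_2 = ((2)·(2) - (1)·(-6.2749), (1)·(2) - (-2.2749)·(2), (-2.2749)·(-6.2749) - (2)·(2)) ≈ (10.2749, 6.5498, 10.2749).
  Let u = (10.2749, 6.5498, 10.2749).
  ||u|| = √((10.2749)² + (6.5498)² + (10.2749)²) = √(254.0482) ≈ 15.9389,  v_1 = u/||u|| ≈ (0.6446, 0.4109, 0.6446) (||v_1|| = 1).

λ_1 = 9.2749,  λ_2 = 6,  λ_3 = 1.7251;  v_1 ≈ (0.6446, 0.4109, 0.6446)


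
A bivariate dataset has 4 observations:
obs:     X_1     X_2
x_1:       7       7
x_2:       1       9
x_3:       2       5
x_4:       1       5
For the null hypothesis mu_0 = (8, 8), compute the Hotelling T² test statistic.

Step 1 — sample mean vector:
  mean(X_1) = (7 + 1 + 2 + 1) / 4 = 11/4 = 2.75
  mean(X_2) = (7 + 9 + 5 + 5) / 4 = 26/4 = 6.5
  x̄ = (2.75, 6.5),  deviation x̄ - mu_0 = (2.75, 6.5) - (8, 8) = (-5.25, -1.5).

Step 2 — sample covariance matrix, S[i,j] = (1/(n-1)) · Σ_k (x_{k,i} - mean_i) · (x_{k,j} - mean_j), divisor n-1 = 3:
  S[X_1,X_1] = ((4.25)·(4.25) + (-1.75)·(-1.75) + (-0.75)·(-0.75) + (-1.75)·(-1.75)) / 3 = 24.75/3 = 8.25
  S[X_1,X_2] = ((4.25)·(0.5) + (-1.75)·(2.5) + (-0.75)·(-1.5) + (-1.75)·(-1.5)) / 3 = 1.5/3 = 0.5
  S[X_2,X_2] = ((0.5)·(0.5) + (2.5)·(2.5) + (-1.5)·(-1.5) + (-1.5)·(-1.5)) / 3 = 11/3 = 3.6667
  S = [[8.25, 0.5],
 [0.5, 3.6667]].

Step 3 — invert S. det(S) = 8.25·3.6667 - (0.5)² = 30.
  S^{-1} = (1/det) · [[d, -b], [-b, a]] = [[0.1222, -0.0167],
 [-0.0167, 0.275]].

Step 4 — quadratic form (x̄ - mu_0)^T · S^{-1} · (x̄ - mu_0):
  S^{-1} · (x̄ - mu_0) = (-0.6167, -0.325),
  (x̄ - mu_0)^T · [...] = (-5.25)·(-0.6167) + (-1.5)·(-0.325) = 3.725.

Step 5 — scale by n: T² = 4 · 3.725 = 14.9.

T² ≈ 14.9


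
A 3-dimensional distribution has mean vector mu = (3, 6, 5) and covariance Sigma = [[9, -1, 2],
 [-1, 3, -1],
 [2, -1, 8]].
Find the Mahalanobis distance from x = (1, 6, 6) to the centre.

Step 1 — centre the observation: (x - mu) = (-2, 0, 1).

Step 2 — invert Sigma (cofactor / det for 3×3, or solve directly):
  Sigma^{-1} = [[0.1204, 0.0314, -0.0262],
 [0.0314, 0.356, 0.0366],
 [-0.0262, 0.0366, 0.1361]].

Step 3 — form the quadratic (x - mu)^T · Sigma^{-1} · (x - mu):
  Sigma^{-1} · (x - mu) = (-0.267, -0.0262, 0.1885).
  (x - mu)^T · [Sigma^{-1} · (x - mu)] = (-2)·(-0.267) + (0)·(-0.0262) + (1)·(0.1885) = 0.7225.

Step 4 — take square root: d = √(0.7225) ≈ 0.85.

d(x, mu) = √(0.7225) ≈ 0.85


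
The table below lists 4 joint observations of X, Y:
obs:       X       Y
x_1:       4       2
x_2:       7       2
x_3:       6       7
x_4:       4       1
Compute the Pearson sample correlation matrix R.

Step 1 — column means:
  mean(X) = (4 + 7 + 6 + 4) / 4 = 21/4 = 5.25
  mean(Y) = (2 + 2 + 7 + 1) / 4 = 12/4 = 3

Step 2 — sample variances and covariances s[i,j] = (1/(n-1)) · Σ_k (x_{k,i} - mean_i) · (x_{k,j} - mean_j), with n-1 = 3:
  s[X,X] = ((-1.25)·(-1.25) + (1.75)·(1.75) + (0.75)·(0.75) + (-1.25)·(-1.25)) / 3 = 6.75/3 = 2.25
  s[X,Y] = ((-1.25)·(-1) + (1.75)·(-1) + (0.75)·(4) + (-1.25)·(-2)) / 3 = 5/3 = 1.6667
  s[Y,Y] = ((-1)·(-1) + (-1)·(-1) + (4)·(4) + (-2)·(-2)) / 3 = 22/3 = 7.3333
  Sample standard deviations s_i = √(s[i,i]):
  s(X) = √(2.25) = 1.5
  s(Y) = √(7.3333) = 2.708

Step 3 — r_{ij} = s_{ij} / (s_i · s_j):
  r[X,X] = 1 (diagonal).
  r[X,Y] = 1.6667 / (1.5 · 2.708) = 1.6667 / 4.062 = 0.4103
  r[Y,Y] = 1 (diagonal).

R is symmetric with unit diagonal. Assembling:

R = [[1, 0.4103],
 [0.4103, 1]]


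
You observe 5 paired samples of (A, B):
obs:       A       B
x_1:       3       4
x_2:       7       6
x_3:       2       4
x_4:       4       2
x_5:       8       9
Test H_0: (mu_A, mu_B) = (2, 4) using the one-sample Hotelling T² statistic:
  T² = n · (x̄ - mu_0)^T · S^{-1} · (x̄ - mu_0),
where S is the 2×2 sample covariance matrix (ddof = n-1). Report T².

Step 1 — sample mean vector:
  mean(A) = (3 + 7 + 2 + 4 + 8) / 5 = 24/5 = 4.8
  mean(B) = (4 + 6 + 4 + 2 + 9) / 5 = 25/5 = 5
  x̄ = (4.8, 5),  deviation x̄ - mu_0 = (4.8, 5) - (2, 4) = (2.8, 1).

Step 2 — sample covariance matrix, S[i,j] = (1/(n-1)) · Σ_k (x_{k,i} - mean_i) · (x_{k,j} - mean_j), divisor n-1 = 4:
  S[A,A] = ((-1.8)·(-1.8) + (2.2)·(2.2) + (-2.8)·(-2.8) + (-0.8)·(-0.8) + (3.2)·(3.2)) / 4 = 26.8/4 = 6.7
  S[A,B] = ((-1.8)·(-1) + (2.2)·(1) + (-2.8)·(-1) + (-0.8)·(-3) + (3.2)·(4)) / 4 = 22/4 = 5.5
  S[B,B] = ((-1)·(-1) + (1)·(1) + (-1)·(-1) + (-3)·(-3) + (4)·(4)) / 4 = 28/4 = 7
  S = [[6.7, 5.5],
 [5.5, 7]].

Step 3 — invert S. det(S) = 6.7·7 - (5.5)² = 16.65.
  S^{-1} = (1/det) · [[d, -b], [-b, a]] = [[0.4204, -0.3303],
 [-0.3303, 0.4024]].

Step 4 — quadratic form (x̄ - mu_0)^T · S^{-1} · (x̄ - mu_0):
  S^{-1} · (x̄ - mu_0) = (0.8468, -0.5225),
  (x̄ - mu_0)^T · [...] = (2.8)·(0.8468) + (1)·(-0.5225) = 1.8486.

Step 5 — scale by n: T² = 5 · 1.8486 = 9.2432.

T² ≈ 9.2432


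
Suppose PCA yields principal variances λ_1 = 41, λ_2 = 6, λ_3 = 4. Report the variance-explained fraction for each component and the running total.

Step 1 — total variance = trace(Sigma) = Σ λ_i = 41 + 6 + 4 = 51.

Step 2 — fraction explained by component i = λ_i / Σ λ:
  PC1: 41/51 = 0.8039
  PC2: 6/51 = 0.1176
  PC3: 4/51 = 0.0784

Step 3 — cumulative fraction after k components = (λ_1 + ... + λ_k) / Σ λ:
  k = 1: 41/51 = 0.8039
  k = 2: (41 + 6)/51 = 47/51 = 0.9216
  k = 3: (41 + 6 + 4)/51 = 51/51 = 1

Summary (fraction, with percent):

explained: PC1 0.8039 (80.39%), PC2 0.1176 (11.76%), PC3 0.0784 (7.84%);  cumulative: 0.8039, 0.9216, 1


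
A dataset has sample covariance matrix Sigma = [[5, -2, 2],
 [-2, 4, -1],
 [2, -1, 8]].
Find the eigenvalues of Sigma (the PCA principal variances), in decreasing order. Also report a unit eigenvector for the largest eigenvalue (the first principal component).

Step 1 — characteristic polynomial p(λ) = det(λI - Sigma) = λ³ - tr·λ² + c_1·λ - det, where tr = trace, c_1 = sum of the principal 2×2 minors, det = det(Sigma):
  tr = 5 + 4 + 8 = 17,
  c_1 = (5·4 - (-2)²) + (5·8 - (2)²) + (4·8 - (-1)²) = 16 + 36 + 31 = 83,
  det = 5·(4·8 - (-1)²) - (-2)·((-2)·8 - (-1)·(2)) + (2)·((-2)·(-1) - 4·(2)) = 5·(31) - (-2)·(-14) + (2)·(-6) = 115.
  So p(λ) = λ³ - 17λ² + 83λ - 115.
Step 2 — look for an integer root (rational root theorem: any rational root is an integer divisor of 115). Testing λ = 5:
  p(5) = 125 - 425 + 415 - 115 = 0  ✓
  Dividing out (λ - 5): p(λ) = (λ - 5)(λ² - 12λ + 23).
Step 3 — remaining eigenvalues from the quadratic λ² - 12λ + 23 = 0:
  Δ = 12² - 4·23 = 144 - 92 = 52,  λ = (12 ± √52)/2 = (12 ± 7.2111)/2 ≈ 9.6056 or 2.3944.
  Sorted: λ_1 = 9.6056,  λ_2 = 5,  λ_3 = 2.3944  (check: sum = 17 = tr ✓).

Step 4 — unit eigenvector for λ_1 ≈ 9.6056: v spans the null space of (Sigma - λ_1 I), whose rows are
  r_1 = (-4.6056, -2, 2),  r_2 = (-2, -5.6056, -1),  r_3 = (2, -1, -1.6056).
  v is orthogonal to every row, so take v ∝ r_1 × r_2 = ((-2)·(-1) - (2)·(-5.6056), (2)·(-2) - (-4.6056)·(-1), (-4.6056)·(-5.6056) - (-2)·(-2)) ≈ (13.2111, -8.6056, 21.8167).
  Let u = (13.2111, -8.6056, 21.8167).
  ||u|| = √((13.2111)² + (-8.6056)² + (21.8167)²) = √(724.5551) ≈ 26.9176,  v_1 = u/||u|| ≈ (0.4908, -0.3197, 0.8105) (||v_1|| = 1).

λ_1 = 9.6056,  λ_2 = 5,  λ_3 = 2.3944;  v_1 ≈ (0.4908, -0.3197, 0.8105)


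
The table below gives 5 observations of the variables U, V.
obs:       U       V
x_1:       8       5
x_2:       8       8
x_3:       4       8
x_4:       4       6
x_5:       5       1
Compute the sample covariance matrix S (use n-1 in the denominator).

Step 1 — column means:
  mean(U) = (8 + 8 + 4 + 4 + 5) / 5 = 29/5 = 5.8
  mean(V) = (5 + 8 + 8 + 6 + 1) / 5 = 28/5 = 5.6

Step 2 — sample covariance S[i,j] = (1/(n-1)) · Σ_k (x_{k,i} - mean_i) · (x_{k,j} - mean_j), with n-1 = 4.
  S[U,U] = ((2.2)·(2.2) + (2.2)·(2.2) + (-1.8)·(-1.8) + (-1.8)·(-1.8) + (-0.8)·(-0.8)) / 4 = 16.8/4 = 4.2
  S[U,V] = ((2.2)·(-0.6) + (2.2)·(2.4) + (-1.8)·(2.4) + (-1.8)·(0.4) + (-0.8)·(-4.6)) / 4 = 2.6/4 = 0.65
  S[V,V] = ((-0.6)·(-0.6) + (2.4)·(2.4) + (2.4)·(2.4) + (0.4)·(0.4) + (-4.6)·(-4.6)) / 4 = 33.2/4 = 8.3

S is symmetric (S[j,i] = S[i,j]). Assembling:

S = [[4.2, 0.65],
 [0.65, 8.3]]


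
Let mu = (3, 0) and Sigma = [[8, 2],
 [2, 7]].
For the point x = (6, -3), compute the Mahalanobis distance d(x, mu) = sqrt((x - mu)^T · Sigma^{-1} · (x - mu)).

Step 1 — centre the observation: (x - mu) = (3, -3).

Step 2 — invert Sigma. det(Sigma) = 8·7 - (2)² = 52.
  Sigma^{-1} = (1/det) · [[d, -b], [-b, a]] = [[0.1346, -0.0385],
 [-0.0385, 0.1538]].

Step 3 — form the quadratic (x - mu)^T · Sigma^{-1} · (x - mu):
  Sigma^{-1} · (x - mu) = (0.5192, -0.5769).
  (x - mu)^T · [Sigma^{-1} · (x - mu)] = (3)·(0.5192) + (-3)·(-0.5769) = 3.2885.

Step 4 — take square root: d = √(3.2885) ≈ 1.8134.

d(x, mu) = √(3.2885) ≈ 1.8134


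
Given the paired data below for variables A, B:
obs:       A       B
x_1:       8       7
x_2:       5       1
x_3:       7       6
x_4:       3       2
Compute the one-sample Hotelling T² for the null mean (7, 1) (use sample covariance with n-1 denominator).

Step 1 — sample mean vector:
  mean(A) = (8 + 5 + 7 + 3) / 4 = 23/4 = 5.75
  mean(B) = (7 + 1 + 6 + 2) / 4 = 16/4 = 4
  x̄ = (5.75, 4),  deviation x̄ - mu_0 = (5.75, 4) - (7, 1) = (-1.25, 3).

Step 2 — sample covariance matrix, S[i,j] = (1/(n-1)) · Σ_k (x_{k,i} - mean_i) · (x_{k,j} - mean_j), divisor n-1 = 3:
  S[A,A] = ((2.25)·(2.25) + (-0.75)·(-0.75) + (1.25)·(1.25) + (-2.75)·(-2.75)) / 3 = 14.75/3 = 4.9167
  S[A,B] = ((2.25)·(3) + (-0.75)·(-3) + (1.25)·(2) + (-2.75)·(-2)) / 3 = 17/3 = 5.6667
  S[B,B] = ((3)·(3) + (-3)·(-3) + (2)·(2) + (-2)·(-2)) / 3 = 26/3 = 8.6667
  S = [[4.9167, 5.6667],
 [5.6667, 8.6667]].

Step 3 — invert S. det(S) = 4.9167·8.6667 - (5.6667)² = 10.5.
  S^{-1} = (1/det) · [[d, -b], [-b, a]] = [[0.8254, -0.5397],
 [-0.5397, 0.4683]].

Step 4 — quadratic form (x̄ - mu_0)^T · S^{-1} · (x̄ - mu_0):
  S^{-1} · (x̄ - mu_0) = (-2.6508, 2.0794),
  (x̄ - mu_0)^T · [...] = (-1.25)·(-2.6508) + (3)·(2.0794) = 9.5516.

Step 5 — scale by n: T² = 4 · 9.5516 = 38.2063.

T² ≈ 38.2063


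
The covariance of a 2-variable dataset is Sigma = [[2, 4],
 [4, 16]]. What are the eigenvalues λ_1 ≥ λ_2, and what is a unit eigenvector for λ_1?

Step 1 — characteristic polynomial of 2×2 Sigma:
  det(Sigma - λI) = λ² - trace · λ + det = 0.
  trace = 2 + 16 = 18, det = 2·16 - (4)² = 16.
Step 2 — discriminant:
  Δ = trace² - 4·det = 324 - 64 = 260.
Step 3 — eigenvalues:
  λ = (trace ± √Δ)/2 = (18 ± 16.1245)/2,
  λ_1 = 17.0623,  λ_2 = 0.9377.

Step 4 — unit eigenvector for λ_1: solve (Sigma - λ_1 I)v = 0. First row:
  (2 - 17.0623)·v_x + (4)·v_y = 0, i.e. (-15.0623)·v_x + (4)·v_y = 0,
  so v ∝ (b, λ_1 - a) = (4, 15.0623) = u.
  ||u|| = √((4)² + (15.0623)²) = √(242.8716) ≈ 15.5843,
  v_1 = u/||u|| ≈ (0.2567, 0.9665) (||v_1|| = 1).

λ_1 = 17.0623,  λ_2 = 0.9377;  v_1 ≈ (0.2567, 0.9665)


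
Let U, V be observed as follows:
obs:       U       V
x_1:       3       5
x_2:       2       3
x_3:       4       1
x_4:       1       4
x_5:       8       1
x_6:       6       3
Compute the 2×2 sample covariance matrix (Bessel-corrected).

Step 1 — column means:
  mean(U) = (3 + 2 + 4 + 1 + 8 + 6) / 6 = 24/6 = 4
  mean(V) = (5 + 3 + 1 + 4 + 1 + 3) / 6 = 17/6 = 2.8333

Step 2 — sample covariance S[i,j] = (1/(n-1)) · Σ_k (x_{k,i} - mean_i) · (x_{k,j} - mean_j), with n-1 = 5.
  S[U,U] = ((-1)·(-1) + (-2)·(-2) + (0)·(0) + (-3)·(-3) + (4)·(4) + (2)·(2)) / 5 = 34/5 = 6.8
  S[U,V] = ((-1)·(2.1667) + (-2)·(0.1667) + (0)·(-1.8333) + (-3)·(1.1667) + (4)·(-1.8333) + (2)·(0.1667)) / 5 = -13/5 = -2.6
  S[V,V] = ((2.1667)·(2.1667) + (0.1667)·(0.1667) + (-1.8333)·(-1.8333) + (1.1667)·(1.1667) + (-1.8333)·(-1.8333) + (0.1667)·(0.1667)) / 5 = 12.8333/5 = 2.5667

S is symmetric (S[j,i] = S[i,j]). Assembling:

S = [[6.8, -2.6],
 [-2.6, 2.5667]]


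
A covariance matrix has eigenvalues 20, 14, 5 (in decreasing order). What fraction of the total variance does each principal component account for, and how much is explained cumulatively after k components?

Step 1 — total variance = trace(Sigma) = Σ λ_i = 20 + 14 + 5 = 39.

Step 2 — fraction explained by component i = λ_i / Σ λ:
  PC1: 20/39 = 0.5128
  PC2: 14/39 = 0.359
  PC3: 5/39 = 0.1282

Step 3 — cumulative fraction after k components = (λ_1 + ... + λ_k) / Σ λ:
  k = 1: 20/39 = 0.5128
  k = 2: (20 + 14)/39 = 34/39 = 0.8718
  k = 3: (20 + 14 + 5)/39 = 39/39 = 1

Summary (fraction, with percent):

explained: PC1 0.5128 (51.28%), PC2 0.359 (35.9%), PC3 0.1282 (12.82%);  cumulative: 0.5128, 0.8718, 1


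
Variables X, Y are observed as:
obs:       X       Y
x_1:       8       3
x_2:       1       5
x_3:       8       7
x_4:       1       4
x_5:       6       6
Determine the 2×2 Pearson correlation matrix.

Step 1 — column means:
  mean(X) = (8 + 1 + 8 + 1 + 6) / 5 = 24/5 = 4.8
  mean(Y) = (3 + 5 + 7 + 4 + 6) / 5 = 25/5 = 5

Step 2 — sample variances and covariances s[i,j] = (1/(n-1)) · Σ_k (x_{k,i} - mean_i) · (x_{k,j} - mean_j), with n-1 = 4:
  s[X,X] = ((3.2)·(3.2) + (-3.8)·(-3.8) + (3.2)·(3.2) + (-3.8)·(-3.8) + (1.2)·(1.2)) / 4 = 50.8/4 = 12.7
  s[X,Y] = ((3.2)·(-2) + (-3.8)·(0) + (3.2)·(2) + (-3.8)·(-1) + (1.2)·(1)) / 4 = 5/4 = 1.25
  s[Y,Y] = ((-2)·(-2) + (0)·(0) + (2)·(2) + (-1)·(-1) + (1)·(1)) / 4 = 10/4 = 2.5
  Sample standard deviations s_i = √(s[i,i]):
  s(X) = √(12.7) = 3.5637
  s(Y) = √(2.5) = 1.5811

Step 3 — r_{ij} = s_{ij} / (s_i · s_j):
  r[X,X] = 1 (diagonal).
  r[X,Y] = 1.25 / (3.5637 · 1.5811) = 1.25 / 5.6347 = 0.2218
  r[Y,Y] = 1 (diagonal).

R is symmetric with unit diagonal. Assembling:

R = [[1, 0.2218],
 [0.2218, 1]]


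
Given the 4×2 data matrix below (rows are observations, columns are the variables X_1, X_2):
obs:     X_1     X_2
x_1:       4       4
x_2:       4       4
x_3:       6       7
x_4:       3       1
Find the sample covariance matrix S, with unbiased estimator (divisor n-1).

Step 1 — column means:
  mean(X_1) = (4 + 4 + 6 + 3) / 4 = 17/4 = 4.25
  mean(X_2) = (4 + 4 + 7 + 1) / 4 = 16/4 = 4

Step 2 — sample covariance S[i,j] = (1/(n-1)) · Σ_k (x_{k,i} - mean_i) · (x_{k,j} - mean_j), with n-1 = 3.
  S[X_1,X_1] = ((-0.25)·(-0.25) + (-0.25)·(-0.25) + (1.75)·(1.75) + (-1.25)·(-1.25)) / 3 = 4.75/3 = 1.5833
  S[X_1,X_2] = ((-0.25)·(0) + (-0.25)·(0) + (1.75)·(3) + (-1.25)·(-3)) / 3 = 9/3 = 3
  S[X_2,X_2] = ((0)·(0) + (0)·(0) + (3)·(3) + (-3)·(-3)) / 3 = 18/3 = 6

S is symmetric (S[j,i] = S[i,j]). Assembling:

S = [[1.5833, 3],
 [3, 6]]


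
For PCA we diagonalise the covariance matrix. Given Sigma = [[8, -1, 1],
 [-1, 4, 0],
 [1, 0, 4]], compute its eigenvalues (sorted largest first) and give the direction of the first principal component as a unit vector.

Step 1 — characteristic polynomial p(λ) = det(λI - Sigma) = λ³ - tr·λ² + c_1·λ - det, where tr = trace, c_1 = sum of the principal 2×2 minors, det = det(Sigma):
  tr = 8 + 4 + 4 = 16,
  c_1 = (8·4 - (-1)²) + (8·4 - (1)²) + (4·4 - (0)²) = 31 + 31 + 16 = 78,
  det = 8·(4·4 - (0)²) - (-1)·((-1)·4 - (0)·(1)) + (1)·((-1)·(0) - 4·(1)) = 8·(16) - (-1)·(-4) + (1)·(-4) = 120.
  So p(λ) = λ³ - 16λ² + 78λ - 120.
Step 2 — look for an integer root (rational root theorem: any rational root is an integer divisor of 120). Testing λ = 4:
  p(4) = 64 - 256 + 312 - 120 = 0  ✓
  Dividing out (λ - 4): p(λ) = (λ - 4)(λ² - 12λ + 30).
Step 3 — remaining eigenvalues from the quadratic λ² - 12λ + 30 = 0:
  Δ = 12² - 4·30 = 144 - 120 = 24,  λ = (12 ± √24)/2 = (12 ± 4.899)/2 ≈ 8.4495 or 3.5505.
  Sorted: λ_1 = 8.4495,  λ_2 = 4,  λ_3 = 3.5505  (check: sum = 16 = tr ✓).

Step 4 — unit eigenvector for λ_1 ≈ 8.4495: v spans the null space of (Sigma - λ_1 I), whose rows are
  r_1 = (-0.4495, -1, 1),  r_2 = (-1, -4.4495, 0),  r_3 = (1, 0, -4.4495).
  v is orthogonal to every row, so take v ∝ r_1 × r_2 = ((-1)·(0) - (1)·(-4.4495), (1)·(-1) - (-0.4495)·(0), (-0.4495)·(-4.4495) - (-1)·(-1)) ≈ (4.4495, -1, 1).
  Let u = (4.4495, -1, 1).
  ||u|| = √((4.4495)² + (-1)² + (1)²) = √(21.798) ≈ 4.6688,  v_1 = u/||u|| ≈ (0.953, -0.2142, 0.2142) (||v_1|| = 1).

λ_1 = 8.4495,  λ_2 = 4,  λ_3 = 3.5505;  v_1 ≈ (0.953, -0.2142, 0.2142)


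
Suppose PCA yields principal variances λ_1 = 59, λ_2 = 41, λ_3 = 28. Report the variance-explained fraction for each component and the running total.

Step 1 — total variance = trace(Sigma) = Σ λ_i = 59 + 41 + 28 = 128.

Step 2 — fraction explained by component i = λ_i / Σ λ:
  PC1: 59/128 = 0.4609
  PC2: 41/128 = 0.3203
  PC3: 28/128 = 0.2188

Step 3 — cumulative fraction after k components = (λ_1 + ... + λ_k) / Σ λ:
  k = 1: 59/128 = 0.4609
  k = 2: (59 + 41)/128 = 100/128 = 0.7812
  k = 3: (59 + 41 + 28)/128 = 128/128 = 1

Summary (fraction, with percent):

explained: PC1 0.4609 (46.09%), PC2 0.3203 (32.03%), PC3 0.2188 (21.88%);  cumulative: 0.4609, 0.7812, 1


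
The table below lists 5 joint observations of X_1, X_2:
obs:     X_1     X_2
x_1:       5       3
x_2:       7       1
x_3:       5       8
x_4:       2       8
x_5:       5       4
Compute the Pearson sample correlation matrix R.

Step 1 — column means:
  mean(X_1) = (5 + 7 + 5 + 2 + 5) / 5 = 24/5 = 4.8
  mean(X_2) = (3 + 1 + 8 + 8 + 4) / 5 = 24/5 = 4.8

Step 2 — sample variances and covariances s[i,j] = (1/(n-1)) · Σ_k (x_{k,i} - mean_i) · (x_{k,j} - mean_j), with n-1 = 4:
  s[X_1,X_1] = ((0.2)·(0.2) + (2.2)·(2.2) + (0.2)·(0.2) + (-2.8)·(-2.8) + (0.2)·(0.2)) / 4 = 12.8/4 = 3.2
  s[X_1,X_2] = ((0.2)·(-1.8) + (2.2)·(-3.8) + (0.2)·(3.2) + (-2.8)·(3.2) + (0.2)·(-0.8)) / 4 = -17.2/4 = -4.3
  s[X_2,X_2] = ((-1.8)·(-1.8) + (-3.8)·(-3.8) + (3.2)·(3.2) + (3.2)·(3.2) + (-0.8)·(-0.8)) / 4 = 38.8/4 = 9.7
  Sample standard deviations s_i = √(s[i,i]):
  s(X_1) = √(3.2) = 1.7889
  s(X_2) = √(9.7) = 3.1145

Step 3 — r_{ij} = s_{ij} / (s_i · s_j):
  r[X_1,X_1] = 1 (diagonal).
  r[X_1,X_2] = -4.3 / (1.7889 · 3.1145) = -4.3 / 5.5714 = -0.7718
  r[X_2,X_2] = 1 (diagonal).

R is symmetric with unit diagonal. Assembling:

R = [[1, -0.7718],
 [-0.7718, 1]]


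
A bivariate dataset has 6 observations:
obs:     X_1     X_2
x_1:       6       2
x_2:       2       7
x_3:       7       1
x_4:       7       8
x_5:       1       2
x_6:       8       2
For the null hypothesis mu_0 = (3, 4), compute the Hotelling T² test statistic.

Step 1 — sample mean vector:
  mean(X_1) = (6 + 2 + 7 + 7 + 1 + 8) / 6 = 31/6 = 5.1667
  mean(X_2) = (2 + 7 + 1 + 8 + 2 + 2) / 6 = 22/6 = 3.6667
  x̄ = (5.1667, 3.6667),  deviation x̄ - mu_0 = (5.1667, 3.6667) - (3, 4) = (2.1667, -0.3333).

Step 2 — sample covariance matrix, S[i,j] = (1/(n-1)) · Σ_k (x_{k,i} - mean_i) · (x_{k,j} - mean_j), divisor n-1 = 5:
  S[X_1,X_1] = ((0.8333)·(0.8333) + (-3.1667)·(-3.1667) + (1.8333)·(1.8333) + (1.8333)·(1.8333) + (-4.1667)·(-4.1667) + (2.8333)·(2.8333)) / 5 = 42.8333/5 = 8.5667
  S[X_1,X_2] = ((0.8333)·(-1.6667) + (-3.1667)·(3.3333) + (1.8333)·(-2.6667) + (1.8333)·(4.3333) + (-4.1667)·(-1.6667) + (2.8333)·(-1.6667)) / 5 = -6.6667/5 = -1.3333
  S[X_2,X_2] = ((-1.6667)·(-1.6667) + (3.3333)·(3.3333) + (-2.6667)·(-2.6667) + (4.3333)·(4.3333) + (-1.6667)·(-1.6667) + (-1.6667)·(-1.6667)) / 5 = 45.3333/5 = 9.0667
  S = [[8.5667, -1.3333],
 [-1.3333, 9.0667]].

Step 3 — invert S. det(S) = 8.5667·9.0667 - (-1.3333)² = 75.8933.
  S^{-1} = (1/det) · [[d, -b], [-b, a]] = [[0.1195, 0.0176],
 [0.0176, 0.1129]].

Step 4 — quadratic form (x̄ - mu_0)^T · S^{-1} · (x̄ - mu_0):
  S^{-1} · (x̄ - mu_0) = (0.253, 0.0004),
  (x̄ - mu_0)^T · [...] = (2.1667)·(0.253) + (-0.3333)·(0.0004) = 0.548.

Step 5 — scale by n: T² = 6 · 0.548 = 3.2879.

T² ≈ 3.2879


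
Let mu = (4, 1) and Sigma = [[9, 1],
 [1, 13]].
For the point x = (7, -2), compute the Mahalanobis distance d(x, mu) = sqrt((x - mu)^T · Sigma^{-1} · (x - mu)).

Step 1 — centre the observation: (x - mu) = (3, -3).

Step 2 — invert Sigma. det(Sigma) = 9·13 - (1)² = 116.
  Sigma^{-1} = (1/det) · [[d, -b], [-b, a]] = [[0.1121, -0.0086],
 [-0.0086, 0.0776]].

Step 3 — form the quadratic (x - mu)^T · Sigma^{-1} · (x - mu):
  Sigma^{-1} · (x - mu) = (0.3621, -0.2586).
  (x - mu)^T · [Sigma^{-1} · (x - mu)] = (3)·(0.3621) + (-3)·(-0.2586) = 1.8621.

Step 4 — take square root: d = √(1.8621) ≈ 1.3646.

d(x, mu) = √(1.8621) ≈ 1.3646


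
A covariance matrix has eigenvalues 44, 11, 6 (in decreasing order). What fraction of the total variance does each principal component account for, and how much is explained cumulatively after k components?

Step 1 — total variance = trace(Sigma) = Σ λ_i = 44 + 11 + 6 = 61.

Step 2 — fraction explained by component i = λ_i / Σ λ:
  PC1: 44/61 = 0.7213
  PC2: 11/61 = 0.1803
  PC3: 6/61 = 0.0984

Step 3 — cumulative fraction after k components = (λ_1 + ... + λ_k) / Σ λ:
  k = 1: 44/61 = 0.7213
  k = 2: (44 + 11)/61 = 55/61 = 0.9016
  k = 3: (44 + 11 + 6)/61 = 61/61 = 1

Summary (fraction, with percent):

explained: PC1 0.7213 (72.13%), PC2 0.1803 (18.03%), PC3 0.0984 (9.84%);  cumulative: 0.7213, 0.9016, 1


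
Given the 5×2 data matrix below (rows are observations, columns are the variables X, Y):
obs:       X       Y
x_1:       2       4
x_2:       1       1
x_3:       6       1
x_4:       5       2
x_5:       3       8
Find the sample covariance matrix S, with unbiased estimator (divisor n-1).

Step 1 — column means:
  mean(X) = (2 + 1 + 6 + 5 + 3) / 5 = 17/5 = 3.4
  mean(Y) = (4 + 1 + 1 + 2 + 8) / 5 = 16/5 = 3.2

Step 2 — sample covariance S[i,j] = (1/(n-1)) · Σ_k (x_{k,i} - mean_i) · (x_{k,j} - mean_j), with n-1 = 4.
  S[X,X] = ((-1.4)·(-1.4) + (-2.4)·(-2.4) + (2.6)·(2.6) + (1.6)·(1.6) + (-0.4)·(-0.4)) / 4 = 17.2/4 = 4.3
  S[X,Y] = ((-1.4)·(0.8) + (-2.4)·(-2.2) + (2.6)·(-2.2) + (1.6)·(-1.2) + (-0.4)·(4.8)) / 4 = -5.4/4 = -1.35
  S[Y,Y] = ((0.8)·(0.8) + (-2.2)·(-2.2) + (-2.2)·(-2.2) + (-1.2)·(-1.2) + (4.8)·(4.8)) / 4 = 34.8/4 = 8.7

S is symmetric (S[j,i] = S[i,j]). Assembling:

S = [[4.3, -1.35],
 [-1.35, 8.7]]


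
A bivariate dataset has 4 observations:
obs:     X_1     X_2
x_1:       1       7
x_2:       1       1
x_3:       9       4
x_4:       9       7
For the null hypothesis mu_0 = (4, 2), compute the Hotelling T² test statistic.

Step 1 — sample mean vector:
  mean(X_1) = (1 + 1 + 9 + 9) / 4 = 20/4 = 5
  mean(X_2) = (7 + 1 + 4 + 7) / 4 = 19/4 = 4.75
  x̄ = (5, 4.75),  deviation x̄ - mu_0 = (5, 4.75) - (4, 2) = (1, 2.75).

Step 2 — sample covariance matrix, S[i,j] = (1/(n-1)) · Σ_k (x_{k,i} - mean_i) · (x_{k,j} - mean_j), divisor n-1 = 3:
  S[X_1,X_1] = ((-4)·(-4) + (-4)·(-4) + (4)·(4) + (4)·(4)) / 3 = 64/3 = 21.3333
  S[X_1,X_2] = ((-4)·(2.25) + (-4)·(-3.75) + (4)·(-0.75) + (4)·(2.25)) / 3 = 12/3 = 4
  S[X_2,X_2] = ((2.25)·(2.25) + (-3.75)·(-3.75) + (-0.75)·(-0.75) + (2.25)·(2.25)) / 3 = 24.75/3 = 8.25
  S = [[21.3333, 4],
 [4, 8.25]].

Step 3 — invert S. det(S) = 21.3333·8.25 - (4)² = 160.
  S^{-1} = (1/det) · [[d, -b], [-b, a]] = [[0.0516, -0.025],
 [-0.025, 0.1333]].

Step 4 — quadratic form (x̄ - mu_0)^T · S^{-1} · (x̄ - mu_0):
  S^{-1} · (x̄ - mu_0) = (-0.0172, 0.3417),
  (x̄ - mu_0)^T · [...] = (1)·(-0.0172) + (2.75)·(0.3417) = 0.9224.

Step 5 — scale by n: T² = 4 · 0.9224 = 3.6896.

T² ≈ 3.6896


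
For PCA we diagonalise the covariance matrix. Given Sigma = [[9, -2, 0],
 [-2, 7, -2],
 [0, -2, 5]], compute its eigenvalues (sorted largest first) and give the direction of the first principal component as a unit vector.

Step 1 — characteristic polynomial p(λ) = det(λI - Sigma) = λ³ - tr·λ² + c_1·λ - det, where tr = trace, c_1 = sum of the principal 2×2 minors, det = det(Sigma):
  tr = 9 + 7 + 5 = 21,
  c_1 = (9·7 - (-2)²) + (9·5 - (0)²) + (7·5 - (-2)²) = 59 + 45 + 31 = 135,
  det = 9·(7·5 - (-2)²) - (-2)·((-2)·5 - (-2)·(0)) + (0)·((-2)·(-2) - 7·(0)) = 9·(31) - (-2)·(-10) + (0)·(4) = 259.
  So p(λ) = λ³ - 21λ² + 135λ - 259.
Step 2 — look for an integer root (rational root theorem: any rational root is an integer divisor of 259). Testing λ = 7:
  p(7) = 343 - 1029 + 945 - 259 = 0  ✓
  Dividing out (λ - 7): p(λ) = (λ - 7)(λ² - 14λ + 37).
Step 3 — remaining eigenvalues from the quadratic λ² - 14λ + 37 = 0:
  Δ = 14² - 4·37 = 196 - 148 = 48,  λ = (14 ± √48)/2 = (14 ± 6.9282)/2 ≈ 10.4641 or 3.5359.
  Sorted: λ_1 = 10.4641,  λ_2 = 7,  λ_3 = 3.5359  (check: sum = 21 = tr ✓).

Step 4 — unit eigenvector for λ_1 ≈ 10.4641: v spans the null space of (Sigma - λ_1 I), whose rows are
  r_1 = (-1.4641, -2, 0),  r_2 = (-2, -3.4641, -2),  r_3 = (0, -2, -5.4641).
  v is orthogonal to every row, so take v ∝ r_1 × r_2 = ((-2)·(-2) - (0)·(-3.4641), (0)·(-2) - (-1.4641)·(-2), (-1.4641)·(-3.4641) - (-2)·(-2)) ≈ (4, -2.9282, 1.0718).
  Let u = (4, -2.9282, 1.0718).
  ||u|| = √((4)² + (-2.9282)² + (1.0718)²) = √(25.7231) ≈ 5.0718,  v_1 = u/||u|| ≈ (0.7887, -0.5774, 0.2113) (||v_1|| = 1).

λ_1 = 10.4641,  λ_2 = 7,  λ_3 = 3.5359;  v_1 ≈ (0.7887, -0.5774, 0.2113)


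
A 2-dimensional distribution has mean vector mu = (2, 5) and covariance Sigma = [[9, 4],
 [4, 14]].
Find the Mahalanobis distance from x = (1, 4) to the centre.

Step 1 — centre the observation: (x - mu) = (-1, -1).

Step 2 — invert Sigma. det(Sigma) = 9·14 - (4)² = 110.
  Sigma^{-1} = (1/det) · [[d, -b], [-b, a]] = [[0.1273, -0.0364],
 [-0.0364, 0.0818]].

Step 3 — form the quadratic (x - mu)^T · Sigma^{-1} · (x - mu):
  Sigma^{-1} · (x - mu) = (-0.0909, -0.0455).
  (x - mu)^T · [Sigma^{-1} · (x - mu)] = (-1)·(-0.0909) + (-1)·(-0.0455) = 0.1364.

Step 4 — take square root: d = √(0.1364) ≈ 0.3693.

d(x, mu) = √(0.1364) ≈ 0.3693


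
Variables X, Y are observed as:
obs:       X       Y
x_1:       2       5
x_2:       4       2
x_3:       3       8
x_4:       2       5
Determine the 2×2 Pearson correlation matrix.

Step 1 — column means:
  mean(X) = (2 + 4 + 3 + 2) / 4 = 11/4 = 2.75
  mean(Y) = (5 + 2 + 8 + 5) / 4 = 20/4 = 5

Step 2 — sample variances and covariances s[i,j] = (1/(n-1)) · Σ_k (x_{k,i} - mean_i) · (x_{k,j} - mean_j), with n-1 = 3:
  s[X,X] = ((-0.75)·(-0.75) + (1.25)·(1.25) + (0.25)·(0.25) + (-0.75)·(-0.75)) / 3 = 2.75/3 = 0.9167
  s[X,Y] = ((-0.75)·(0) + (1.25)·(-3) + (0.25)·(3) + (-0.75)·(0)) / 3 = -3/3 = -1
  s[Y,Y] = ((0)·(0) + (-3)·(-3) + (3)·(3) + (0)·(0)) / 3 = 18/3 = 6
  Sample standard deviations s_i = √(s[i,i]):
  s(X) = √(0.9167) = 0.9574
  s(Y) = √(6) = 2.4495

Step 3 — r_{ij} = s_{ij} / (s_i · s_j):
  r[X,X] = 1 (diagonal).
  r[X,Y] = -1 / (0.9574 · 2.4495) = -1 / 2.3452 = -0.4264
  r[Y,Y] = 1 (diagonal).

R is symmetric with unit diagonal. Assembling:

R = [[1, -0.4264],
 [-0.4264, 1]]


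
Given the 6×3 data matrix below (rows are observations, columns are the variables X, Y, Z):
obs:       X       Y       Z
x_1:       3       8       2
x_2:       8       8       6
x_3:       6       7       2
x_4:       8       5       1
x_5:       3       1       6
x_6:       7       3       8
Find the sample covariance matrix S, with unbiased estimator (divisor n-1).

Step 1 — column means:
  mean(X) = (3 + 8 + 6 + 8 + 3 + 7) / 6 = 35/6 = 5.8333
  mean(Y) = (8 + 8 + 7 + 5 + 1 + 3) / 6 = 32/6 = 5.3333
  mean(Z) = (2 + 6 + 2 + 1 + 6 + 8) / 6 = 25/6 = 4.1667

Step 2 — sample covariance S[i,j] = (1/(n-1)) · Σ_k (x_{k,i} - mean_i) · (x_{k,j} - mean_j), with n-1 = 5.
  S[X,X] = ((-2.8333)·(-2.8333) + (2.1667)·(2.1667) + (0.1667)·(0.1667) + (2.1667)·(2.1667) + (-2.8333)·(-2.8333) + (1.1667)·(1.1667)) / 5 = 26.8333/5 = 5.3667
  S[X,Y] = ((-2.8333)·(2.6667) + (2.1667)·(2.6667) + (0.1667)·(1.6667) + (2.1667)·(-0.3333) + (-2.8333)·(-4.3333) + (1.1667)·(-2.3333)) / 5 = 7.3333/5 = 1.4667
  S[X,Z] = ((-2.8333)·(-2.1667) + (2.1667)·(1.8333) + (0.1667)·(-2.1667) + (2.1667)·(-3.1667) + (-2.8333)·(1.8333) + (1.1667)·(3.8333)) / 5 = 2.1667/5 = 0.4333
  S[Y,Y] = ((2.6667)·(2.6667) + (2.6667)·(2.6667) + (1.6667)·(1.6667) + (-0.3333)·(-0.3333) + (-4.3333)·(-4.3333) + (-2.3333)·(-2.3333)) / 5 = 41.3333/5 = 8.2667
  S[Y,Z] = ((2.6667)·(-2.1667) + (2.6667)·(1.8333) + (1.6667)·(-2.1667) + (-0.3333)·(-3.1667) + (-4.3333)·(1.8333) + (-2.3333)·(3.8333)) / 5 = -20.3333/5 = -4.0667
  S[Z,Z] = ((-2.1667)·(-2.1667) + (1.8333)·(1.8333) + (-2.1667)·(-2.1667) + (-3.1667)·(-3.1667) + (1.8333)·(1.8333) + (3.8333)·(3.8333)) / 5 = 40.8333/5 = 8.1667

S is symmetric (S[j,i] = S[i,j]). Assembling:

S = [[5.3667, 1.4667, 0.4333],
 [1.4667, 8.2667, -4.0667],
 [0.4333, -4.0667, 8.1667]]
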